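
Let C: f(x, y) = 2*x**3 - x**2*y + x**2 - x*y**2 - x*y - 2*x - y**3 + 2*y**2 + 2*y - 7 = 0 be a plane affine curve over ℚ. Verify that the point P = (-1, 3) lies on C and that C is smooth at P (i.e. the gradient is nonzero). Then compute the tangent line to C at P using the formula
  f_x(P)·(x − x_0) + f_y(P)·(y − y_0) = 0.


Tangent line at P: -4*x - 7*y + 17 = 0.

Step 1: f(-1, 3) = 0, so P lies on C.
Step 2: partial derivatives
  f_x(x, y) = 6*x**2 - 2*x*y + 2*x - y**2 - y - 2, f_y(x, y) = -x**2 - 2*x*y - x - 3*y**2 + 4*y + 2.
  f_x(P) = -4, f_y(P) = -7 (gradient nonzero, so P is smooth).
Step 3: tangent line at P: -4·(x − -1) + -7·(y − 3) = 0.
Expanding: -4*x - 7*y + 17 = 0.


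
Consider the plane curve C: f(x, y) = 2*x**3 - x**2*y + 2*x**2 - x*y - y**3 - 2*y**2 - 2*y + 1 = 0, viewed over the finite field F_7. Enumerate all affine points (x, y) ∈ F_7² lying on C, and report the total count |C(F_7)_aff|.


Affine F_7-points: {(2, 1), (2, 2), (3, 1), (3, 3), (4, 0), (4, 6), (5, 0), (5, 1), (5, 4)}; count = 9.

For each of the 49 pairs (x, y) ∈ F_7², evaluate f(x, y) mod 7. Record the zeros.
  x = 0: [0↦1, 1↦3, 2↦2, 3↦6, 4↦2, 5↦5, 6↦2]  zeros at y ∈ ∅
  x = 1: [0↦5, 1↦5, 2↦2, 3↦4, 4↦5, 5↦6, 6↦1]  zeros at y ∈ ∅
  x = 2: [0↦4, 1↦0, 2↦0, 3↦5, 4↦2, 5↦6, 6↦4]  zeros at y ∈ {1, 2}
  x = 3: [0↦3, 1↦0, 2↦1, 3↦0, 4↦5, 5↦3, 6↦2]  zeros at y ∈ {1, 3}
  x = 4: [0↦0, 1↦3, 2↦3, 3↦1, 4↦5, 5↦2, 6↦0]  zeros at y ∈ {0, 6}
  x = 5: [0↦0, 1↦0, 2↦4, 3↦6, 4↦0, 5↦1, 6↦3]  zeros at y ∈ {0, 1, 4}
  x = 6: [0↦1, 1↦3, 2↦2, 3↦6, 4↦2, 5↦5, 6↦2]  zeros at y ∈ ∅
Collecting zeros: affine points = {(2, 1), (2, 2), (3, 1), (3, 3), (4, 0), (4, 6), (5, 0), (5, 1), (5, 4)}.
Total count |C(F_7)_aff| = 9.


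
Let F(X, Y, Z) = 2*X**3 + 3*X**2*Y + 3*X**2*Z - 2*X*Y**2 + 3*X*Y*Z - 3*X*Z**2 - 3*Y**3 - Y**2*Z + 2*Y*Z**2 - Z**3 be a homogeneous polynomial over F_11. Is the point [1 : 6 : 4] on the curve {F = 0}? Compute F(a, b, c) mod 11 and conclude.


F(1,6,4) ≡ 2 (mod 11); P is NOT on the curve.

Evaluate F(1, 6, 4) term-by-term (mod 11).
  2*X**3 ↦ 2·1·1·1 = 2
  3*X**2*Y ↦ 3·1·6·1 = 18
  3*X**2*Z ↦ 3·1·1·4 = 12
  -2*X*Y**2 ↦ -2·1·36·1 = -72
  3*X*Y*Z ↦ 3·1·6·4 = 72
  -3*X*Z**2 ↦ -3·1·1·16 = -48
  -3*Y**3 ↦ -3·1·216·1 = -648
  -Y**2*Z ↦ -1·1·36·4 = -144
  2*Y*Z**2 ↦ 2·1·6·16 = 192
  -Z**3 ↦ -1·1·1·64 = -64
Sum: F(1, 6, 4) = (2) + (18) + (12) + (-72) + (72) + (-48) + (-648) + (-144) + (192) + (-64) = -680.
Reducing mod 11: -680 ≡ 2 (mod 11).
Since F(a, b, c) ≡ 2 ≠ 0 (mod 11), P does NOT lie on the curve.


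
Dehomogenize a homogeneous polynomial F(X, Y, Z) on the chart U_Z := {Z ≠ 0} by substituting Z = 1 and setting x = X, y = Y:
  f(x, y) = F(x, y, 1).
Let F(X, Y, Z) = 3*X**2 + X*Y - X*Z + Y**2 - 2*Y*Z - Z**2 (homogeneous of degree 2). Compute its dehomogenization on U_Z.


f(x, y) = 3*x**2 + x*y - x + y**2 - 2*y - 1

On U_Z we set Z = 1. Each monomial c·X^i·Y^j·Z^k in F becomes c·x^i·y^j·1^k = c·x^i·y^j.
Substituting Z = 1: F(X, Y, 1) = 3*x**2 + x*y - x + y**2 - 2*y - 1.
Note: deg(f) ≤ deg(F) = 2; strict inequality happens when F is divisible by Z (lost terms).


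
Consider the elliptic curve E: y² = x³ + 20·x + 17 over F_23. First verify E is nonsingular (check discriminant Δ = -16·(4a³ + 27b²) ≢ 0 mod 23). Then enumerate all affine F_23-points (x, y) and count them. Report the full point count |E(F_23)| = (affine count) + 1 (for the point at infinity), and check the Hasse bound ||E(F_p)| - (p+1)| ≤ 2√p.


Affine points = {(3, 9), (3, 14), (4, 0), (5, 9), (5, 14), (6, 10), (6, 13), (9, 11), (9, 12), (11, 2), (11, 21), (13, 6), (13, 17), (15, 9), (15, 14), (17, 7), (17, 16)}; affine count = 17; |E(F_23)| = 18.

Discriminant check: Δ ∝ 4a³ + 27b² = 4·20³ + 27·17² = 4·8000 + 27·289 ≡ 13 (mod 23). Nonzero ⇒ E is nonsingular.
For each x ∈ F_23, compute rhs = x³ + 20·x + 17 mod 23, then count y ∈ F_23 with y² ≡ rhs.
  x = 0: rhs = 17, matching y values: none (0 points).
  x = 1: rhs = 15, matching y values: none (0 points).
  x = 2: rhs = 19, matching y values: none (0 points).
  x = 3: rhs = 12, matching y values: 9, 14 (2 points).
  x = 4: rhs = 0, matching y values: 0 (1 points).
  x = 5: rhs = 12, matching y values: 9, 14 (2 points).
  x = 6: rhs = 8, matching y values: 10, 13 (2 points).
  x = 7: rhs = 17, matching y values: none (0 points).
  x = 8: rhs = 22, matching y values: none (0 points).
  x = 9: rhs = 6, matching y values: 11, 12 (2 points).
  x = 10: rhs = 21, matching y values: none (0 points).
  x = 11: rhs = 4, matching y values: 2, 21 (2 points).
  x = 12: rhs = 7, matching y values: none (0 points).
  x = 13: rhs = 13, matching y values: 6, 17 (2 points).
  x = 14: rhs = 5, matching y values: none (0 points).
  x = 15: rhs = 12, matching y values: 9, 14 (2 points).
  x = 16: rhs = 17, matching y values: none (0 points).
  x = 17: rhs = 3, matching y values: 7, 16 (2 points).
  x = 18: rhs = 22, matching y values: none (0 points).
  x = 19: rhs = 11, matching y values: none (0 points).
  x = 20: rhs = 22, matching y values: none (0 points).
  x = 21: rhs = 15, matching y values: none (0 points).
  x = 22: rhs = 19, matching y values: none (0 points).
Total affine count: 17.
Full point count |E(F_23)| = 17 + 1 = 18.
Hasse bound: |18 − (23+1)| = |-6| = 6 ≤ 2√23 ≈ 9.5917 ✓.


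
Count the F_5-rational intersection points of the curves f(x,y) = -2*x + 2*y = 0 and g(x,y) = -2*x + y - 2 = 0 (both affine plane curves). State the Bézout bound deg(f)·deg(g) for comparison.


Common zeros: {(3, 3)}; count = 1; Bézout bound = 1.

deg(f) = 1, deg(g) = 1, so Bézout bound = 1.
Scan x ∈ F_5. For each x, list the y ∈ F_5 with f(x, y) ≡ 0 and those with g(x, y) ≡ 0 (mod 5); the common zeros in that column are the intersection.
  x = 0: f ≡ 0 at y ∈ {0}; g ≡ 0 at y ∈ {2}; common: ∅.
  x = 1: f ≡ 0 at y ∈ {1}; g ≡ 0 at y ∈ {4}; common: ∅.
  x = 2: f ≡ 0 at y ∈ {2}; g ≡ 0 at y ∈ {1}; common: ∅.
  x = 3: f ≡ 0 at y ∈ {3}; g ≡ 0 at y ∈ {3}; common: {3}.
  x = 4: f ≡ 0 at y ∈ {4}; g ≡ 0 at y ∈ {0}; common: ∅.
Collecting: common zeros = {(3, 3)}, so the count is 1.
Comparison with the Bézout bound: 1 ≤ 1 = deg(f)·deg(g), as expected for curves with no common component (the bound is attained).


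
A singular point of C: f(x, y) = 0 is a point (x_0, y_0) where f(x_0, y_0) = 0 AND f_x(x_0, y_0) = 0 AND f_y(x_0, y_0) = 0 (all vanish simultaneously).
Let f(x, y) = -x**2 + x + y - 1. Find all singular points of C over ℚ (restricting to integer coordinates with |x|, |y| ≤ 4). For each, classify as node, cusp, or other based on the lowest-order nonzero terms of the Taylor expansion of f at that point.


No singular points in the scanned grid; C is smooth there.

Compute partial derivatives:
  f_x = 1 - 2*x.
  f_y = 1.
f_y = 1 is a nonzero constant, so f_y never vanishes: no point (x, y) can satisfy f = f_x = f_y = 0. In particular no (x, y) ∈ {−4, ..., 4}² is singular; the curve is smooth.


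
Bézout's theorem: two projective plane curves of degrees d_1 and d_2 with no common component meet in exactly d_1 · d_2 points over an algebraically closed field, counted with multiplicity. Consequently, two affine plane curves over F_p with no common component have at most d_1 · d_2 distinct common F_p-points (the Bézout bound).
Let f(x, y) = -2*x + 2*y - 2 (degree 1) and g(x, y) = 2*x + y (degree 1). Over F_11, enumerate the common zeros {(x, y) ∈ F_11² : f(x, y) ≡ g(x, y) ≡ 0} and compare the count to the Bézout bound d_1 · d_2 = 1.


Common zeros: {(7, 8)}; count = 1; Bézout bound = 1.

deg(f) = 1, deg(g) = 1, so Bézout bound = 1.
Scan x ∈ F_11. For each x, list the y ∈ F_11 with f(x, y) ≡ 0 and those with g(x, y) ≡ 0 (mod 11); the common zeros in that column are the intersection.
  x = 0: f ≡ 0 at y ∈ {1}; g ≡ 0 at y ∈ {0}; common: ∅.
  x = 1: f ≡ 0 at y ∈ {2}; g ≡ 0 at y ∈ {9}; common: ∅.
  x = 2: f ≡ 0 at y ∈ {3}; g ≡ 0 at y ∈ {7}; common: ∅.
  x = 3: f ≡ 0 at y ∈ {4}; g ≡ 0 at y ∈ {5}; common: ∅.
  x = 4: f ≡ 0 at y ∈ {5}; g ≡ 0 at y ∈ {3}; common: ∅.
  x = 5: f ≡ 0 at y ∈ {6}; g ≡ 0 at y ∈ {1}; common: ∅.
  x = 6: f ≡ 0 at y ∈ {7}; g ≡ 0 at y ∈ {10}; common: ∅.
  x = 7: f ≡ 0 at y ∈ {8}; g ≡ 0 at y ∈ {8}; common: {8}.
  x = 8: f ≡ 0 at y ∈ {9}; g ≡ 0 at y ∈ {6}; common: ∅.
  x = 9: f ≡ 0 at y ∈ {10}; g ≡ 0 at y ∈ {4}; common: ∅.
  x = 10: f ≡ 0 at y ∈ {0}; g ≡ 0 at y ∈ {2}; common: ∅.
Collecting: common zeros = {(7, 8)}, so the count is 1.
Comparison with the Bézout bound: 1 ≤ 1 = deg(f)·deg(g), as expected for curves with no common component (the bound is attained).


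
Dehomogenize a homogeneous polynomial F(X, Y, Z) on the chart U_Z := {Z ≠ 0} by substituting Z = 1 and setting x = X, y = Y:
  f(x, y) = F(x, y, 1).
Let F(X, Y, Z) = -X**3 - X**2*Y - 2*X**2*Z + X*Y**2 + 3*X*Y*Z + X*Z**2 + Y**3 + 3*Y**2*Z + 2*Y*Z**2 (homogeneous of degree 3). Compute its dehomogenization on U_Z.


f(x, y) = -x**3 - x**2*y - 2*x**2 + x*y**2 + 3*x*y + x + y**3 + 3*y**2 + 2*y

On U_Z we set Z = 1. Each monomial c·X^i·Y^j·Z^k in F becomes c·x^i·y^j·1^k = c·x^i·y^j.
Substituting Z = 1: F(X, Y, 1) = -x**3 - x**2*y - 2*x**2 + x*y**2 + 3*x*y + x + y**3 + 3*y**2 + 2*y.
Note: deg(f) ≤ deg(F) = 3; strict inequality happens when F is divisible by Z (lost terms).


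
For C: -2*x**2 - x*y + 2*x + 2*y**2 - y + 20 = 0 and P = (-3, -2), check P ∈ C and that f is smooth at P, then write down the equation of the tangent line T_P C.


Tangent line at P: 16*x - 6*y + 36 = 0.

Step 1: f(-3, -2) = 0, so P lies on C.
Step 2: partial derivatives
  f_x(x, y) = -4*x - y + 2, f_y(x, y) = -x + 4*y - 1.
  f_x(P) = 16, f_y(P) = -6 (gradient nonzero, so P is smooth).
Step 3: tangent line at P: 16·(x − -3) + -6·(y − -2) = 0.
Expanding: 16*x - 6*y + 36 = 0.


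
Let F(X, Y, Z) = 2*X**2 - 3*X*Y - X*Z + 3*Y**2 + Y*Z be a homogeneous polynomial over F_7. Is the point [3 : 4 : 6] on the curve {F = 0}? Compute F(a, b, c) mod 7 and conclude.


F(3,4,6) ≡ 1 (mod 7); P is NOT on the curve.

Evaluate F(3, 4, 6) term-by-term (mod 7).
  2*X**2 ↦ 2·9·1·1 = 18
  -3*X*Y ↦ -3·3·4·1 = -36
  -X*Z ↦ -1·3·1·6 = -18
  3*Y**2 ↦ 3·1·16·1 = 48
  Y*Z ↦ 1·1·4·6 = 24
Sum: F(3, 4, 6) = (18) + (-36) + (-18) + (48) + (24) = 36.
Reducing mod 7: 36 ≡ 1 (mod 7).
Since F(a, b, c) ≡ 1 ≠ 0 (mod 7), P does NOT lie on the curve.


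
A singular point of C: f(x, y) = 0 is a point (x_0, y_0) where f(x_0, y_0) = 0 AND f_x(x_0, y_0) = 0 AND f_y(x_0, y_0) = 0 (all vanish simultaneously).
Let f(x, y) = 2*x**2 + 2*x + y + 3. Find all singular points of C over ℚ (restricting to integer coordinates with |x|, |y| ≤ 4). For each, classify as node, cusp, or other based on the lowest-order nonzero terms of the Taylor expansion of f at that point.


No singular points in the scanned grid; C is smooth there.

Compute partial derivatives:
  f_x = 4*x + 2.
  f_y = 1.
f_y = 1 is a nonzero constant, so f_y never vanishes: no point (x, y) can satisfy f = f_x = f_y = 0. In particular no (x, y) ∈ {−4, ..., 4}² is singular; the curve is smooth.


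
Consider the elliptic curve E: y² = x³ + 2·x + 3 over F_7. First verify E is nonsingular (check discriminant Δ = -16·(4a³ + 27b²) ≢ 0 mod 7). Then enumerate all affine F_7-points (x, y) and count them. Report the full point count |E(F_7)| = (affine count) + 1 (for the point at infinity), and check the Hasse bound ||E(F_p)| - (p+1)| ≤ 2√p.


Affine points = {(2, 1), (2, 6), (3, 1), (3, 6), (6, 0)}; affine count = 5; |E(F_7)| = 6.

Discriminant check: Δ ∝ 4a³ + 27b² = 4·2³ + 27·3² = 4·8 + 27·9 ≡ 2 (mod 7). Nonzero ⇒ E is nonsingular.
For each x ∈ F_7, compute rhs = x³ + 2·x + 3 mod 7, then count y ∈ F_7 with y² ≡ rhs.
  x = 0: rhs = 3, matching y values: none (0 points).
  x = 1: rhs = 6, matching y values: none (0 points).
  x = 2: rhs = 1, matching y values: 1, 6 (2 points).
  x = 3: rhs = 1, matching y values: 1, 6 (2 points).
  x = 4: rhs = 5, matching y values: none (0 points).
  x = 5: rhs = 5, matching y values: none (0 points).
  x = 6: rhs = 0, matching y values: 0 (1 points).
Total affine count: 5.
Full point count |E(F_7)| = 5 + 1 = 6.
Hasse bound: |6 − (7+1)| = |-2| = 2 ≤ 2√7 ≈ 5.2915 ✓.


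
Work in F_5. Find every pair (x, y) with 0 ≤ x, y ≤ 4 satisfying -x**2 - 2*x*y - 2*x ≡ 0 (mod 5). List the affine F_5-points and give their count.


Affine F_5-points: {(0, 0), (0, 1), (0, 2), (0, 3), (0, 4), (1, 1), (2, 3), (3, 0), (4, 2)}; count = 9.

For each of the 25 pairs (x, y) ∈ F_5², evaluate f(x, y) mod 5. Record the zeros.
  x = 0: [0↦0, 1↦0, 2↦0, 3↦0, 4↦0]  zeros at y ∈ {0, 1, 2, 3, 4}
  x = 1: [0↦2, 1↦0, 2↦3, 3↦1, 4↦4]  zeros at y ∈ {1}
  x = 2: [0↦2, 1↦3, 2↦4, 3↦0, 4↦1]  zeros at y ∈ {3}
  x = 3: [0↦0, 1↦4, 2↦3, 3↦2, 4↦1]  zeros at y ∈ {0}
  x = 4: [0↦1, 1↦3, 2↦0, 3↦2, 4↦4]  zeros at y ∈ {2}
Collecting zeros: affine points = {(0, 0), (0, 1), (0, 2), (0, 3), (0, 4), (1, 1), (2, 3), (3, 0), (4, 2)}.
Total count |C(F_5)_aff| = 9.


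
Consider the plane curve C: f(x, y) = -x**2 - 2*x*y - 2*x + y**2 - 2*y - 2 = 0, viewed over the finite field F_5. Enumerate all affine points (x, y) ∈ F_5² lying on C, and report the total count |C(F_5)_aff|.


Affine F_5-points: {(1, 0), (1, 4), (2, 0), (2, 1), (4, 1), (4, 4)}; count = 6.

For each of the 25 pairs (x, y) ∈ F_5², evaluate f(x, y) mod 5. Record the zeros.
  x = 0: [0↦3, 1↦2, 2↦3, 3↦1, 4↦1]  zeros at y ∈ ∅
  x = 1: [0↦0, 1↦2, 2↦1, 3↦2, 4↦0]  zeros at y ∈ {0, 4}
  x = 2: [0↦0, 1↦0, 2↦2, 3↦1, 4↦2]  zeros at y ∈ {0, 1}
  x = 3: [0↦3, 1↦1, 2↦1, 3↦3, 4↦2]  zeros at y ∈ ∅
  x = 4: [0↦4, 1↦0, 2↦3, 3↦3, 4↦0]  zeros at y ∈ {1, 4}
Collecting zeros: affine points = {(1, 0), (1, 4), (2, 0), (2, 1), (4, 1), (4, 4)}.
Total count |C(F_5)_aff| = 6.


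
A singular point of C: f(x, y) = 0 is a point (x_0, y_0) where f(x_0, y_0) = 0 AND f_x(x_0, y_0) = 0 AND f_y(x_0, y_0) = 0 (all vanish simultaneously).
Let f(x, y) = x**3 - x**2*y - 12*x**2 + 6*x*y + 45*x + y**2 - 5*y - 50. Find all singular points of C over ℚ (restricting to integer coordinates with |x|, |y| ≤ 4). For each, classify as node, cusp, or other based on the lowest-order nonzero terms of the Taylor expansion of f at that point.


Singular points: {(3, -2)}; classification: node.

Compute partial derivatives:
  f_x = 3*x**2 - 2*x*y - 24*x + 6*y + 45.
  f_y = -x**2 + 6*x + 2*y - 5.
Scan x_0 ∈ {−4, ..., 4}. For each x_0, f_y(x_0, y) is a polynomial in y; find its integer roots y ∈ {−4, ..., 4}, then test f_x and f at those candidates.
  x = -4: f_y(-4, y) = 2*y - 45; no integer root y with |y| ≤ 4.
  x = -3: f_y(-3, y) = 2*y - 32; no integer root y with |y| ≤ 4.
  x = -2: f_y(-2, y) = 2*y - 21; no integer root y with |y| ≤ 4.
  x = -1: f_y(-1, y) = 2*y - 12; no integer root y with |y| ≤ 4.
  x = 0: f_y(0, y) = 2*y - 5; no integer root y with |y| ≤ 4.
  x = 1: f_y(1, y) = 2*y; vanishes at y ∈ {0}. (1, 0): f_x = 24 ≠ 0.
  x = 2: f_y(2, y) = 2*y + 3; no integer root y with |y| ≤ 4.
  x = 3: f_y(3, y) = 2*y + 4; vanishes at y ∈ {-2}. (3, -2): f_x = 0, f = 0 — SINGULAR.
  x = 4: f_y(4, y) = 2*y + 3; no integer root y with |y| ≤ 4.
Only singular point on the grid: (3, -2).
Classify: substitute x = 3 + u, y = -2 + v and expand: f = u**3 - u**2*v - u**2 + v**2.
No constant or linear terms (consistent with a singular point). Quadratic part: -u**2 + v**2. Cubic part: u**3 - u**2*v.
The quadratic part v**2 - u**2 = (v − u)(v + u) splits into two distinct linear factors, so there are two distinct tangent lines y − -2 = ±(x − 3) — this is a node (ordinary double point).
Classification: node.


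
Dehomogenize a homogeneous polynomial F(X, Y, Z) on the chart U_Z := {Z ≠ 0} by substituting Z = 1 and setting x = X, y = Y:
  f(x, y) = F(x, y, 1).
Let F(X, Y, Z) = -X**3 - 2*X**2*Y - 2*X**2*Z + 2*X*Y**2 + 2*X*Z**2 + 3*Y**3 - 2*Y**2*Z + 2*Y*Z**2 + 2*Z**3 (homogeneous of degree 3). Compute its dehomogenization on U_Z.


f(x, y) = -x**3 - 2*x**2*y - 2*x**2 + 2*x*y**2 + 2*x + 3*y**3 - 2*y**2 + 2*y + 2

On U_Z we set Z = 1. Each monomial c·X^i·Y^j·Z^k in F becomes c·x^i·y^j·1^k = c·x^i·y^j.
Substituting Z = 1: F(X, Y, 1) = -x**3 - 2*x**2*y - 2*x**2 + 2*x*y**2 + 2*x + 3*y**3 - 2*y**2 + 2*y + 2.
Note: deg(f) ≤ deg(F) = 3; strict inequality happens when F is divisible by Z (lost terms).


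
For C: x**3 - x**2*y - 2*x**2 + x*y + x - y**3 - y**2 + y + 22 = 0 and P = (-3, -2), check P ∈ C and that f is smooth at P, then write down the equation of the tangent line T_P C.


Tangent line at P: 26*x - 19*y + 40 = 0.

Step 1: f(-3, -2) = 0, so P lies on C.
Step 2: partial derivatives
  f_x(x, y) = 3*x**2 - 2*x*y - 4*x + y + 1, f_y(x, y) = -x**2 + x - 3*y**2 - 2*y + 1.
  f_x(P) = 26, f_y(P) = -19 (gradient nonzero, so P is smooth).
Step 3: tangent line at P: 26·(x − -3) + -19·(y − -2) = 0.
Expanding: 26*x - 19*y + 40 = 0.


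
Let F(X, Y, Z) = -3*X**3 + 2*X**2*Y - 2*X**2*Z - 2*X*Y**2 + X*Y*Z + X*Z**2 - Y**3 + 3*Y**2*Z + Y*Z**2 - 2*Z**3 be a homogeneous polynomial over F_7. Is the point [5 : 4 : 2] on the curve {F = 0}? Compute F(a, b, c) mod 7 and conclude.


F(5,4,2) ≡ 0 (mod 7); P is on the curve.

Evaluate F(5, 4, 2) term-by-term (mod 7).
  -3*X**3 ↦ -3·125·1·1 = -375
  2*X**2*Y ↦ 2·25·4·1 = 200
  -2*X**2*Z ↦ -2·25·1·2 = -100
  -2*X*Y**2 ↦ -2·5·16·1 = -160
  X*Y*Z ↦ 1·5·4·2 = 40
  X*Z**2 ↦ 1·5·1·4 = 20
  -Y**3 ↦ -1·1·64·1 = -64
  3*Y**2*Z ↦ 3·1·16·2 = 96
  Y*Z**2 ↦ 1·1·4·4 = 16
  -2*Z**3 ↦ -2·1·1·8 = -16
Sum: F(5, 4, 2) = (-375) + (200) + (-100) + (-160) + (40) + (20) + (-64) + (96) + (16) + (-16) = -343.
Reducing mod 7: -343 ≡ 0 (mod 7).
Since F(a, b, c) ≡ 0 (mod 7), P lies on the curve.


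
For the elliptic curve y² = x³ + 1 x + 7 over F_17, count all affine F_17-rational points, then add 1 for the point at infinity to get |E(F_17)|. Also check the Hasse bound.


Affine points = {(1, 3), (1, 14), (2, 0), (5, 1), (5, 16), (6, 5), (6, 12), (7, 0), (8, 0), (12, 8), (12, 9)}; affine count = 11; |E(F_17)| = 12.

Discriminant check: Δ ∝ 4a³ + 27b² = 4·1³ + 27·7² = 4·1 + 27·49 ≡ 1 (mod 17). Nonzero ⇒ E is nonsingular.
For each x ∈ F_17, compute rhs = x³ + 1·x + 7 mod 17, then count y ∈ F_17 with y² ≡ rhs.
  x = 0: rhs = 7, matching y values: none (0 points).
  x = 1: rhs = 9, matching y values: 3, 14 (2 points).
  x = 2: rhs = 0, matching y values: 0 (1 points).
  x = 3: rhs = 3, matching y values: none (0 points).
  x = 4: rhs = 7, matching y values: none (0 points).
  x = 5: rhs = 1, matching y values: 1, 16 (2 points).
  x = 6: rhs = 8, matching y values: 5, 12 (2 points).
  x = 7: rhs = 0, matching y values: 0 (1 points).
  x = 8: rhs = 0, matching y values: 0 (1 points).
  x = 9: rhs = 14, matching y values: none (0 points).
  x = 10: rhs = 14, matching y values: none (0 points).
  x = 11: rhs = 6, matching y values: none (0 points).
  x = 12: rhs = 13, matching y values: 8, 9 (2 points).
  x = 13: rhs = 7, matching y values: none (0 points).
  x = 14: rhs = 11, matching y values: none (0 points).
  x = 15: rhs = 14, matching y values: none (0 points).
  x = 16: rhs = 5, matching y values: none (0 points).
Total affine count: 11.
Full point count |E(F_17)| = 11 + 1 = 12.
Hasse bound: |12 − (17+1)| = |-6| = 6 ≤ 2√17 ≈ 8.2462 ✓.


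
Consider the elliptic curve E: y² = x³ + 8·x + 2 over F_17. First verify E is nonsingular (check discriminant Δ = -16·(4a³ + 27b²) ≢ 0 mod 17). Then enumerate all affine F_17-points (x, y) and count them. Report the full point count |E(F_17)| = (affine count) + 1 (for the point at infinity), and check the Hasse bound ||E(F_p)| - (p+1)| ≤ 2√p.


Affine points = {(0, 6), (0, 11), (2, 3), (2, 14), (3, 6), (3, 11), (4, 8), (4, 9), (8, 0), (9, 2), (9, 15), (13, 5), (13, 12), (14, 6), (14, 11)}; affine count = 15; |E(F_17)| = 16.

Discriminant check: Δ ∝ 4a³ + 27b² = 4·8³ + 27·2² = 4·512 + 27·4 ≡ 14 (mod 17). Nonzero ⇒ E is nonsingular.
For each x ∈ F_17, compute rhs = x³ + 8·x + 2 mod 17, then count y ∈ F_17 with y² ≡ rhs.
  x = 0: rhs = 2, matching y values: 6, 11 (2 points).
  x = 1: rhs = 11, matching y values: none (0 points).
  x = 2: rhs = 9, matching y values: 3, 14 (2 points).
  x = 3: rhs = 2, matching y values: 6, 11 (2 points).
  x = 4: rhs = 13, matching y values: 8, 9 (2 points).
  x = 5: rhs = 14, matching y values: none (0 points).
  x = 6: rhs = 11, matching y values: none (0 points).
  x = 7: rhs = 10, matching y values: none (0 points).
  x = 8: rhs = 0, matching y values: 0 (1 points).
  x = 9: rhs = 4, matching y values: 2, 15 (2 points).
  x = 10: rhs = 11, matching y values: none (0 points).
  x = 11: rhs = 10, matching y values: none (0 points).
  x = 12: rhs = 7, matching y values: none (0 points).
  x = 13: rhs = 8, matching y values: 5, 12 (2 points).
  x = 14: rhs = 2, matching y values: 6, 11 (2 points).
  x = 15: rhs = 12, matching y values: none (0 points).
  x = 16: rhs = 10, matching y values: none (0 points).
Total affine count: 15.
Full point count |E(F_17)| = 15 + 1 = 16.
Hasse bound: |16 − (17+1)| = |-2| = 2 ≤ 2√17 ≈ 8.2462 ✓.


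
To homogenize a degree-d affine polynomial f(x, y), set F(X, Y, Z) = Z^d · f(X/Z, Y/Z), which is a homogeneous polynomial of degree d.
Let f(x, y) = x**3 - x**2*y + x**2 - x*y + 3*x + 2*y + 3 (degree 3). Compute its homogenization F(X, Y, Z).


F(X, Y, Z) = X**3 - X**2*Y + X**2*Z - X*Y*Z + 3*X*Z**2 + 2*Y*Z**2 + 3*Z**3

deg(f) = 3.
Substitute x = X/Z, y = Y/Z into f, then multiply by Z^3.
  monomial 1·x^3·y^0 ↦ 1·X^3·Y^0·Z^0.
  monomial -1·x^2·y^1 ↦ -1·X^2·Y^1·Z^0.
  monomial 1·x^2·y^0 ↦ 1·X^2·Y^0·Z^1.
  monomial -1·x^1·y^1 ↦ -1·X^1·Y^1·Z^1.
  monomial 3·x^1·y^0 ↦ 3·X^1·Y^0·Z^2.
  monomial 2·x^0·y^1 ↦ 2·X^0·Y^1·Z^2.
  monomial 3·x^0·y^0 ↦ 3·X^0·Y^0·Z^3.
Collecting: F(X, Y, Z) = X**3 - X**2*Y + X**2*Z - X*Y*Z + 3*X*Z**2 + 2*Y*Z**2 + 3*Z**3.


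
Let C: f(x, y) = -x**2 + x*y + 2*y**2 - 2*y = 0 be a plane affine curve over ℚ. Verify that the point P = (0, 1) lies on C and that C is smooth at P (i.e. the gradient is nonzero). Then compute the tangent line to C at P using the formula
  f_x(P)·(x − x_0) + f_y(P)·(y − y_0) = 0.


Tangent line at P: x + 2*y - 2 = 0.

Step 1: f(0, 1) = 0, so P lies on C.
Step 2: partial derivatives
  f_x(x, y) = -2*x + y, f_y(x, y) = x + 4*y - 2.
  f_x(P) = 1, f_y(P) = 2 (gradient nonzero, so P is smooth).
Step 3: tangent line at P: 1·(x − 0) + 2·(y − 1) = 0.
Expanding: x + 2*y - 2 = 0.


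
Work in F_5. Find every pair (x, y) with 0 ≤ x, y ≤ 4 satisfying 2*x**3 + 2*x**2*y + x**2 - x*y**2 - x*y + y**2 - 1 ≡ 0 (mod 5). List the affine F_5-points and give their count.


Affine F_5-points: {(0, 1), (0, 4), (1, 3), (3, 1), (3, 4), (4, 3)}; count = 6.

For each of the 25 pairs (x, y) ∈ F_5², evaluate f(x, y) mod 5. Record the zeros.
  x = 0: [0↦4, 1↦0, 2↦3, 3↦3, 4↦0]  zeros at y ∈ {1, 4}
  x = 1: [0↦2, 1↦3, 2↦4, 3↦0, 4↦1]  zeros at y ∈ {3}
  x = 2: [0↦4, 1↦4, 2↦2, 3↦3, 4↦2]  zeros at y ∈ ∅
  x = 3: [0↦2, 1↦0, 2↦4, 3↦4, 4↦0]  zeros at y ∈ {1, 4}
  x = 4: [0↦3, 1↦3, 2↦2, 3↦0, 4↦2]  zeros at y ∈ {3}
Collecting zeros: affine points = {(0, 1), (0, 4), (1, 3), (3, 1), (3, 4), (4, 3)}.
Total count |C(F_5)_aff| = 6.


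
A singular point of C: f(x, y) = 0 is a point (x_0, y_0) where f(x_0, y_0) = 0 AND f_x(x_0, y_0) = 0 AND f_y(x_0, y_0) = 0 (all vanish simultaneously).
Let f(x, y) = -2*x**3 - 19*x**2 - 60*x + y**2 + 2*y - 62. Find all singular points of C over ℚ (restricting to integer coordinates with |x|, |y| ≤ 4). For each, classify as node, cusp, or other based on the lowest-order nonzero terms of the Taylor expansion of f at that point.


Singular points: {(-3, -1)}; classification: node.

Compute partial derivatives:
  f_x = -6*x**2 - 38*x - 60.
  f_y = 2*y + 2.
Scan x_0 ∈ {−4, ..., 4}. For each x_0, f_y(x_0, y) is a polynomial in y; find its integer roots y ∈ {−4, ..., 4}, then test f_x and f at those candidates.
  x = -4: f_y(-4, y) = 2*y + 2; vanishes at y ∈ {-1}. (-4, -1): f_x = -4 ≠ 0.
  x = -3: f_y(-3, y) = 2*y + 2; vanishes at y ∈ {-1}. (-3, -1): f_x = 0, f = 0 — SINGULAR.
  x = -2: f_y(-2, y) = 2*y + 2; vanishes at y ∈ {-1}. (-2, -1): f_x = -8 ≠ 0.
  x = -1: f_y(-1, y) = 2*y + 2; vanishes at y ∈ {-1}. (-1, -1): f_x = -28 ≠ 0.
  x = 0: f_y(0, y) = 2*y + 2; vanishes at y ∈ {-1}. (0, -1): f_x = -60 ≠ 0.
  x = 1: f_y(1, y) = 2*y + 2; vanishes at y ∈ {-1}. (1, -1): f_x = -104 ≠ 0.
  x = 2: f_y(2, y) = 2*y + 2; vanishes at y ∈ {-1}. (2, -1): f_x = -160 ≠ 0.
  x = 3: f_y(3, y) = 2*y + 2; vanishes at y ∈ {-1}. (3, -1): f_x = -228 ≠ 0.
  x = 4: f_y(4, y) = 2*y + 2; vanishes at y ∈ {-1}. (4, -1): f_x = -308 ≠ 0.
Only singular point on the grid: (-3, -1).
Classify: substitute x = -3 + u, y = -1 + v and expand: f = -2*u**3 - u**2 + v**2.
No constant or linear terms (consistent with a singular point). Quadratic part: -u**2 + v**2. Cubic part: -2*u**3.
The quadratic part v**2 - u**2 = (v − u)(v + u) splits into two distinct linear factors, so there are two distinct tangent lines y − -1 = ±(x − -3) — this is a node (ordinary double point).
Classification: node.


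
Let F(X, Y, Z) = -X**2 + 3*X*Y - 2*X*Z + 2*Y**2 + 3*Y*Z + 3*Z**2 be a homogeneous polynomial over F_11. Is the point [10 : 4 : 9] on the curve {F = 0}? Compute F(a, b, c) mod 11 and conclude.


F(10,4,9) ≡ 3 (mod 11); P is NOT on the curve.

Evaluate F(10, 4, 9) term-by-term (mod 11).
  -X**2 ↦ -1·100·1·1 = -100
  3*X*Y ↦ 3·10·4·1 = 120
  -2*X*Z ↦ -2·10·1·9 = -180
  2*Y**2 ↦ 2·1·16·1 = 32
  3*Y*Z ↦ 3·1·4·9 = 108
  3*Z**2 ↦ 3·1·1·81 = 243
Sum: F(10, 4, 9) = (-100) + (120) + (-180) + (32) + (108) + (243) = 223.
Reducing mod 11: 223 ≡ 3 (mod 11).
Since F(a, b, c) ≡ 3 ≠ 0 (mod 11), P does NOT lie on the curve.


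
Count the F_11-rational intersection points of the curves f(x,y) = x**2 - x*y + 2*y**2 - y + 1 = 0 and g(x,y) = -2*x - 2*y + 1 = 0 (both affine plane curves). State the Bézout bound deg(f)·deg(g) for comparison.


Common zeros: {(5, 1)}; count = 1; Bézout bound = 2.

deg(f) = 2, deg(g) = 1, so Bézout bound = 2.
Scan x ∈ F_11. For each x, list the y ∈ F_11 with f(x, y) ≡ 0 and those with g(x, y) ≡ 0 (mod 11); the common zeros in that column are the intersection.
  x = 0: f ≡ 0 at y ∈ {8, 9}; g ≡ 0 at y ∈ {6}; common: ∅.
  x = 1: f ≡ 0 at y ∈ ∅; g ≡ 0 at y ∈ {5}; common: ∅.
  x = 2: f ≡ 0 at y ∈ ∅; g ≡ 0 at y ∈ {4}; common: ∅.
  x = 3: f ≡ 0 at y ∈ ∅; g ≡ 0 at y ∈ {3}; common: ∅.
  x = 4: f ≡ 0 at y ∈ ∅; g ≡ 0 at y ∈ {2}; common: ∅.
  x = 5: f ≡ 0 at y ∈ {1, 2}; g ≡ 0 at y ∈ {1}; common: {1}.
  x = 6: f ≡ 0 at y ∈ ∅; g ≡ 0 at y ∈ {0}; common: ∅.
  x = 7: f ≡ 0 at y ∈ {1, 3}; g ≡ 0 at y ∈ {10}; common: ∅.
  x = 8: f ≡ 0 at y ∈ {2, 8}; g ≡ 0 at y ∈ {9}; common: ∅.
  x = 9: f ≡ 0 at y ∈ {7, 9}; g ≡ 0 at y ∈ {8}; common: ∅.
  x = 10: f ≡ 0 at y ∈ ∅; g ≡ 0 at y ∈ {7}; common: ∅.
Collecting: common zeros = {(5, 1)}, so the count is 1.
Comparison with the Bézout bound: 1 ≤ 2 = deg(f)·deg(g), as expected for curves with no common component (the affine F_11-count falls short of the bound because intersections may lie at infinity, over extension fields, or carry multiplicity).


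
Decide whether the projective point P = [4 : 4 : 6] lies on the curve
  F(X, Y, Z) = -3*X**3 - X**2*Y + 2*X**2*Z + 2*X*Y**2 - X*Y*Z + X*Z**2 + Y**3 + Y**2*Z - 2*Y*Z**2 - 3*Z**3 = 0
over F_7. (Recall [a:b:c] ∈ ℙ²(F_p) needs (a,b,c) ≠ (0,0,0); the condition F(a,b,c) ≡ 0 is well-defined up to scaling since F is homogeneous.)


F(4,4,6) ≡ 1 (mod 7); P is NOT on the curve.

Evaluate F(4, 4, 6) term-by-term (mod 7).
  -3*X**3 ↦ -3·64·1·1 = -192
  -X**2*Y ↦ -1·16·4·1 = -64
  2*X**2*Z ↦ 2·16·1·6 = 192
  2*X*Y**2 ↦ 2·4·16·1 = 128
  -X*Y*Z ↦ -1·4·4·6 = -96
  X*Z**2 ↦ 1·4·1·36 = 144
  Y**3 ↦ 1·1·64·1 = 64
  Y**2*Z ↦ 1·1·16·6 = 96
  -2*Y*Z**2 ↦ -2·1·4·36 = -288
  -3*Z**3 ↦ -3·1·1·216 = -648
Sum: F(4, 4, 6) = (-192) + (-64) + (192) + (128) + (-96) + (144) + (64) + (96) + (-288) + (-648) = -664.
Reducing mod 7: -664 ≡ 1 (mod 7).
Since F(a, b, c) ≡ 1 ≠ 0 (mod 7), P does NOT lie on the curve.


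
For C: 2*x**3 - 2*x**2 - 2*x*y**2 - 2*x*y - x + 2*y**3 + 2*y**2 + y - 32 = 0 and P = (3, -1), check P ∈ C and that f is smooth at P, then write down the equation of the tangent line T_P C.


Tangent line at P: 41*x + 9*y - 114 = 0.

Step 1: f(3, -1) = 0, so P lies on C.
Step 2: partial derivatives
  f_x(x, y) = 6*x**2 - 4*x - 2*y**2 - 2*y - 1, f_y(x, y) = -4*x*y - 2*x + 6*y**2 + 4*y + 1.
  f_x(P) = 41, f_y(P) = 9 (gradient nonzero, so P is smooth).
Step 3: tangent line at P: 41·(x − 3) + 9·(y − -1) = 0.
Expanding: 41*x + 9*y - 114 = 0.


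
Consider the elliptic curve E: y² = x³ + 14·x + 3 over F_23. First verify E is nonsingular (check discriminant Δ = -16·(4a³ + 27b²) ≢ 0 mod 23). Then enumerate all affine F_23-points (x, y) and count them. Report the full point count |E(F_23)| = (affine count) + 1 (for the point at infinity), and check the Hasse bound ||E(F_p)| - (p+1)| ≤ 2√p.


Affine points = {(0, 7), (0, 16), (1, 8), (1, 15), (2, 4), (2, 19), (3, 7), (3, 16), (4, 10), (4, 13), (6, 2), (6, 21), (8, 11), (8, 12), (10, 4), (10, 19), (11, 4), (11, 19), (12, 6), (12, 17), (13, 6), (13, 17), (15, 0), (17, 5), (17, 18), (20, 7), (20, 16), (21, 6), (21, 17)}; affine count = 29; |E(F_23)| = 30.

Discriminant check: Δ ∝ 4a³ + 27b² = 4·14³ + 27·3² = 4·2744 + 27·9 ≡ 18 (mod 23). Nonzero ⇒ E is nonsingular.
For each x ∈ F_23, compute rhs = x³ + 14·x + 3 mod 23, then count y ∈ F_23 with y² ≡ rhs.
  x = 0: rhs = 3, matching y values: 7, 16 (2 points).
  x = 1: rhs = 18, matching y values: 8, 15 (2 points).
  x = 2: rhs = 16, matching y values: 4, 19 (2 points).
  x = 3: rhs = 3, matching y values: 7, 16 (2 points).
  x = 4: rhs = 8, matching y values: 10, 13 (2 points).
  x = 5: rhs = 14, matching y values: none (0 points).
  x = 6: rhs = 4, matching y values: 2, 21 (2 points).
  x = 7: rhs = 7, matching y values: none (0 points).
  x = 8: rhs = 6, matching y values: 11, 12 (2 points).
  x = 9: rhs = 7, matching y values: none (0 points).
  x = 10: rhs = 16, matching y values: 4, 19 (2 points).
  x = 11: rhs = 16, matching y values: 4, 19 (2 points).
  x = 12: rhs = 13, matching y values: 6, 17 (2 points).
  x = 13: rhs = 13, matching y values: 6, 17 (2 points).
  x = 14: rhs = 22, matching y values: none (0 points).
  x = 15: rhs = 0, matching y values: 0 (1 points).
  x = 16: rhs = 22, matching y values: none (0 points).
  x = 17: rhs = 2, matching y values: 5, 18 (2 points).
  x = 18: rhs = 15, matching y values: none (0 points).
  x = 19: rhs = 21, matching y values: none (0 points).
  x = 20: rhs = 3, matching y values: 7, 16 (2 points).
  x = 21: rhs = 13, matching y values: 6, 17 (2 points).
  x = 22: rhs = 11, matching y values: none (0 points).
Total affine count: 29.
Full point count |E(F_23)| = 29 + 1 = 30.
Hasse bound: |30 − (23+1)| = |6| = 6 ≤ 2√23 ≈ 9.5917 ✓.


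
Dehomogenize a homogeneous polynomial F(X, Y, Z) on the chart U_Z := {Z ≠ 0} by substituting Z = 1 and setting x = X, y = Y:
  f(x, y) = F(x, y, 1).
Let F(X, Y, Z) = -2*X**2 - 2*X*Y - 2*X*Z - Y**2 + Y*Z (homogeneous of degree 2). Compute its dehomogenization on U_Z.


f(x, y) = -2*x**2 - 2*x*y - 2*x - y**2 + y

On U_Z we set Z = 1. Each monomial c·X^i·Y^j·Z^k in F becomes c·x^i·y^j·1^k = c·x^i·y^j.
Substituting Z = 1: F(X, Y, 1) = -2*x**2 - 2*x*y - 2*x - y**2 + y.
Note: deg(f) ≤ deg(F) = 2; strict inequality happens when F is divisible by Z (lost terms).


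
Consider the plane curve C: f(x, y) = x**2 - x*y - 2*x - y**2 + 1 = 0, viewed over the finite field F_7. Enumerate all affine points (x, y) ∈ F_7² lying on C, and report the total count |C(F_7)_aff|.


Affine F_7-points: {(0, 1), (0, 6), (1, 0), (1, 6), (2, 2), (2, 3), (3, 1), (3, 3)}; count = 8.

For each of the 49 pairs (x, y) ∈ F_7², evaluate f(x, y) mod 7. Record the zeros.
  x = 0: [0↦1, 1↦0, 2↦4, 3↦6, 4↦6, 5↦4, 6↦0]  zeros at y ∈ {1, 6}
  x = 1: [0↦0, 1↦5, 2↦1, 3↦2, 4↦1, 5↦5, 6↦0]  zeros at y ∈ {0, 6}
  x = 2: [0↦1, 1↦5, 2↦0, 3↦0, 4↦5, 5↦1, 6↦2]  zeros at y ∈ {2, 3}
  x = 3: [0↦4, 1↦0, 2↦1, 3↦0, 4↦4, 5↦6, 6↦6]  zeros at y ∈ {1, 3}
  x = 4: [0↦2, 1↦4, 2↦4, 3↦2, 4↦5, 5↦6, 6↦5]  zeros at y ∈ ∅
  x = 5: [0↦2, 1↦3, 2↦2, 3↦6, 4↦1, 5↦1, 6↦6]  zeros at y ∈ ∅
  x = 6: [0↦4, 1↦4, 2↦2, 3↦5, 4↦6, 5↦5, 6↦2]  zeros at y ∈ ∅
Collecting zeros: affine points = {(0, 1), (0, 6), (1, 0), (1, 6), (2, 2), (2, 3), (3, 1), (3, 3)}.
Total count |C(F_7)_aff| = 8.


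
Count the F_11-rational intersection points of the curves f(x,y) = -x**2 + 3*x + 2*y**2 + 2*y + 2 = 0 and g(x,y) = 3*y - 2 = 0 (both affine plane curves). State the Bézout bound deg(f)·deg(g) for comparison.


Common zeros: ∅; count = 0; Bézout bound = 2.

deg(f) = 2, deg(g) = 1, so Bézout bound = 2.
Scan x ∈ F_11. For each x, list the y ∈ F_11 with f(x, y) ≡ 0 and those with g(x, y) ≡ 0 (mod 11); the common zeros in that column are the intersection.
  x = 0: f ≡ 0 at y ∈ ∅; g ≡ 0 at y ∈ {8}; common: ∅.
  x = 1: f ≡ 0 at y ∈ {4, 6}; g ≡ 0 at y ∈ {8}; common: ∅.
  x = 2: f ≡ 0 at y ∈ {4, 6}; g ≡ 0 at y ∈ {8}; common: ∅.
  x = 3: f ≡ 0 at y ∈ ∅; g ≡ 0 at y ∈ {8}; common: ∅.
  x = 4: f ≡ 0 at y ∈ {3, 7}; g ≡ 0 at y ∈ {8}; common: ∅.
  x = 5: f ≡ 0 at y ∈ ∅; g ≡ 0 at y ∈ {8}; common: ∅.
  x = 6: f ≡ 0 at y ∈ {5}; g ≡ 0 at y ∈ {8}; common: ∅.
  x = 7: f ≡ 0 at y ∈ {1, 9}; g ≡ 0 at y ∈ {8}; common: ∅.
  x = 8: f ≡ 0 at y ∈ {5}; g ≡ 0 at y ∈ {8}; common: ∅.
  x = 9: f ≡ 0 at y ∈ ∅; g ≡ 0 at y ∈ {8}; common: ∅.
  x = 10: f ≡ 0 at y ∈ {3, 7}; g ≡ 0 at y ∈ {8}; common: ∅.
Collecting: common zeros = ∅, so the count is 0.
Comparison with the Bézout bound: 0 ≤ 2 = deg(f)·deg(g), as expected for curves with no common component (the affine F_11-count falls short of the bound because intersections may lie at infinity, over extension fields, or carry multiplicity).


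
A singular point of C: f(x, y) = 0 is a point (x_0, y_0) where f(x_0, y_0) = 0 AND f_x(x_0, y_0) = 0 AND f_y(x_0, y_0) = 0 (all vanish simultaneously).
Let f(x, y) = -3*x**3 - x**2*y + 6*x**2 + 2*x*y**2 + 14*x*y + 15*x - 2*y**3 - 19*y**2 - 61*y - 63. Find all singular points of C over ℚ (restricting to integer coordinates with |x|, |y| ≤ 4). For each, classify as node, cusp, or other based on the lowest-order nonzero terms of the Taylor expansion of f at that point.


Singular points: {(1, -3)}; classification: cusp.

Compute partial derivatives:
  f_x = -9*x**2 - 2*x*y + 12*x + 2*y**2 + 14*y + 15.
  f_y = -x**2 + 4*x*y + 14*x - 6*y**2 - 38*y - 61.
Scan x_0 ∈ {−4, ..., 4}. For each x_0, f_y(x_0, y) is a polynomial in y; find its integer roots y ∈ {−4, ..., 4}, then test f_x and f at those candidates.
  x = -4: f_y(-4, y) = -6*y**2 - 54*y - 133; no integer root y with |y| ≤ 4.
  x = -3: f_y(-3, y) = -6*y**2 - 50*y - 112; no integer root y with |y| ≤ 4.
  x = -2: f_y(-2, y) = -6*y**2 - 46*y - 93; no integer root y with |y| ≤ 4.
  x = -1: f_y(-1, y) = -6*y**2 - 42*y - 76; no integer root y with |y| ≤ 4.
  x = 0: f_y(0, y) = -6*y**2 - 38*y - 61; no integer root y with |y| ≤ 4.
  x = 1: f_y(1, y) = -6*y**2 - 34*y - 48; vanishes at y ∈ {-3}. (1, -3): f_x = 0, f = 0 — SINGULAR.
  x = 2: f_y(2, y) = -6*y**2 - 30*y - 37; no integer root y with |y| ≤ 4.
  x = 3: f_y(3, y) = -6*y**2 - 26*y - 28; vanishes at y ∈ {-2}. (3, -2): f_x = -38 ≠ 0.
  x = 4: f_y(4, y) = -6*y**2 - 22*y - 21; no integer root y with |y| ≤ 4.
Only singular point on the grid: (1, -3).
Classify: substitute x = 1 + u, y = -3 + v and expand: f = -3*u**3 - u**2*v + 2*u*v**2 - 2*v**3 + v**2.
No constant or linear terms (consistent with a singular point). Quadratic part: v**2. Cubic part: -3*u**3 - u**2*v + 2*u*v**2 - 2*v**3.
The quadratic part v**2 is a perfect square, so there is a single (double) tangent line v = 0, i.e. y = -3. Restricting the cubic part to that line (v = 0) leaves -3*u**3 ≠ 0, so f is not divisible by v and the branch is v² ≈ 3*u**3 to lowest order — this is a cusp.
Classification: cusp.


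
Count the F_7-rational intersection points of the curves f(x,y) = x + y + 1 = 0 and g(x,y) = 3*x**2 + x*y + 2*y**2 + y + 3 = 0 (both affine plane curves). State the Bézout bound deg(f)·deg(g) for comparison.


Common zeros: ∅; count = 0; Bézout bound = 2.

deg(f) = 1, deg(g) = 2, so Bézout bound = 2.
Scan x ∈ F_7. For each x, list the y ∈ F_7 with f(x, y) ≡ 0 and those with g(x, y) ≡ 0 (mod 7); the common zeros in that column are the intersection.
  x = 0: f ≡ 0 at y ∈ {6}; g ≡ 0 at y ∈ ∅; common: ∅.
  x = 1: f ≡ 0 at y ∈ {5}; g ≡ 0 at y ∈ ∅; common: ∅.
  x = 2: f ≡ 0 at y ∈ {4}; g ≡ 0 at y ∈ {3, 6}; common: ∅.
  x = 3: f ≡ 0 at y ∈ {3}; g ≡ 0 at y ∈ {6}; common: ∅.
  x = 4: f ≡ 0 at y ∈ {2}; g ≡ 0 at y ∈ {3, 5}; common: ∅.
  x = 5: f ≡ 0 at y ∈ {1}; g ≡ 0 at y ∈ {2}; common: ∅.
  x = 6: f ≡ 0 at y ∈ {0}; g ≡ 0 at y ∈ {2, 5}; common: ∅.
Collecting: common zeros = ∅, so the count is 0.
Comparison with the Bézout bound: 0 ≤ 2 = deg(f)·deg(g), as expected for curves with no common component (the affine F_7-count falls short of the bound because intersections may lie at infinity, over extension fields, or carry multiplicity).


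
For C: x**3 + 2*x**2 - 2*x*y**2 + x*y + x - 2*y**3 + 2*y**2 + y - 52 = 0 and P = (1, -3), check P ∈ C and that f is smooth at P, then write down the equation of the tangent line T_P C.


Tangent line at P: -13*x - 52*y - 143 = 0.

Step 1: f(1, -3) = 0, so P lies on C.
Step 2: partial derivatives
  f_x(x, y) = 3*x**2 + 4*x - 2*y**2 + y + 1, f_y(x, y) = -4*x*y + x - 6*y**2 + 4*y + 1.
  f_x(P) = -13, f_y(P) = -52 (gradient nonzero, so P is smooth).
Step 3: tangent line at P: -13·(x − 1) + -52·(y − -3) = 0.
Expanding: -13*x - 52*y - 143 = 0.


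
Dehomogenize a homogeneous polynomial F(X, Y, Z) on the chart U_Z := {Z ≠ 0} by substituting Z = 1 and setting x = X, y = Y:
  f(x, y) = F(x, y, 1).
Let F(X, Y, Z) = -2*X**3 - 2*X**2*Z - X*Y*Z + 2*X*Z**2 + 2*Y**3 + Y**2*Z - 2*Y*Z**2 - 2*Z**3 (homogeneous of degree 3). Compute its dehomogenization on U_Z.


f(x, y) = -2*x**3 - 2*x**2 - x*y + 2*x + 2*y**3 + y**2 - 2*y - 2

On U_Z we set Z = 1. Each monomial c·X^i·Y^j·Z^k in F becomes c·x^i·y^j·1^k = c·x^i·y^j.
Substituting Z = 1: F(X, Y, 1) = -2*x**3 - 2*x**2 - x*y + 2*x + 2*y**3 + y**2 - 2*y - 2.
Note: deg(f) ≤ deg(F) = 3; strict inequality happens when F is divisible by Z (lost terms).


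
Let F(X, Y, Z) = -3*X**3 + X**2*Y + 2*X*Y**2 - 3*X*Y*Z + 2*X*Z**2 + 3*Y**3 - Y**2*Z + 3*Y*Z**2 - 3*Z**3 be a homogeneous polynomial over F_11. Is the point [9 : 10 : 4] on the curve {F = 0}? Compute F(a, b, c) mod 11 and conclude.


F(9,10,4) ≡ 0 (mod 11); P is on the curve.

Evaluate F(9, 10, 4) term-by-term (mod 11).
  -3*X**3 ↦ -3·729·1·1 = -2187
  X**2*Y ↦ 1·81·10·1 = 810
  2*X*Y**2 ↦ 2·9·100·1 = 1800
  -3*X*Y*Z ↦ -3·9·10·4 = -1080
  2*X*Z**2 ↦ 2·9·1·16 = 288
  3*Y**3 ↦ 3·1·1000·1 = 3000
  -Y**2*Z ↦ -1·1·100·4 = -400
  3*Y*Z**2 ↦ 3·1·10·16 = 480
  -3*Z**3 ↦ -3·1·1·64 = -192
Sum: F(9, 10, 4) = (-2187) + (810) + (1800) + (-1080) + (288) + (3000) + (-400) + (480) + (-192) = 2519.
Reducing mod 11: 2519 ≡ 0 (mod 11).
Since F(a, b, c) ≡ 0 (mod 11), P lies on the curve.


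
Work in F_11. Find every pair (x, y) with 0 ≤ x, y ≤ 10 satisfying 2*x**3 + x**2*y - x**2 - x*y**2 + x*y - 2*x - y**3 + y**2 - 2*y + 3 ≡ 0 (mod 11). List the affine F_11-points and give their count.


Affine F_11-points: {(1, 7), (2, 0), (3, 9), (4, 1), (5, 9), (5, 10), (6, 6), (7, 4), (8, 3), (9, 1), (9, 6), (9, 7), (10, 6), (10, 9)}; count = 14.

For each of the 121 pairs (x, y) ∈ F_11², evaluate f(x, y) mod 11. Record the zeros.
  x = 0: [0↦3, 1↦1, 2↦6, 3↦1, 4↦2, 5↦3, 6↦9, 7↦3, 8↦1, 9↦8, 10↦7]  zeros at y ∈ ∅
  x = 1: [0↦2, 1↦1, 2↦5, 3↦8, 4↦4, 5↦9, 6↦6, 7↦0, 8↦7, 9↦10, 10↦3]  zeros at y ∈ {7}
  x = 2: [0↦0, 1↦2, 2↦7, 3↦9, 4↦2, 5↦2, 6↦3, 7↦10, 8↦6, 9↦7, 10↦7]  zeros at y ∈ {0}
  x = 3: [0↦9, 1↦5, 2↦2, 3↦5, 4↦8, 5↦5, 6↦1, 7↦1, 8↦10, 9↦0, 10↦9]  zeros at y ∈ {9}
  x = 4: [0↦8, 1↦0, 2↦2, 3↦8, 4↦1, 5↦8, 6↦1, 7↦7, 8↦9, 9↦1, 10↦10]  zeros at y ∈ {1}
  x = 5: [0↦9, 1↦10, 2↦8, 3↦8, 4↦4, 5↦1, 6↦4, 7↦7, 8↦4, 9↦0, 10↦0]  zeros at y ∈ {9, 10}
  x = 6: [0↦2, 1↦3, 2↦10, 3↦6, 4↦7, 5↦7, 6↦0, 7↦2, 8↦7, 9↦9, 10↦2]  zeros at y ∈ {6}
  x = 7: [0↦10, 1↦2, 2↦9, 3↦3, 4↦0, 5↦5, 6↦1, 7↦4, 8↦8, 9↦7, 10↦6]  zeros at y ∈ {4}
  x = 8: [0↦1, 1↦8, 2↦6, 3↦0, 4↦6, 5↦7, 6↦8, 7↦3, 8↦8, 9↦6, 10↦2]  zeros at y ∈ {3}
  x = 9: [0↦9, 1↦0, 2↦2, 3↦9, 4↦4, 5↦3, 6↦0, 7↦0, 8↦8, 9↦7, 10↦2]  zeros at y ∈ {1, 6, 7}
  x = 10: [0↦2, 1↦1, 2↦9, 3↦9, 4↦6, 5↦5, 6↦0, 7↦7, 8↦9, 9↦0, 10↦7]  zeros at y ∈ {6, 9}
Collecting zeros: affine points = {(1, 7), (2, 0), (3, 9), (4, 1), (5, 9), (5, 10), (6, 6), (7, 4), (8, 3), (9, 1), (9, 6), (9, 7), (10, 6), (10, 9)}.
Total count |C(F_11)_aff| = 14.
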